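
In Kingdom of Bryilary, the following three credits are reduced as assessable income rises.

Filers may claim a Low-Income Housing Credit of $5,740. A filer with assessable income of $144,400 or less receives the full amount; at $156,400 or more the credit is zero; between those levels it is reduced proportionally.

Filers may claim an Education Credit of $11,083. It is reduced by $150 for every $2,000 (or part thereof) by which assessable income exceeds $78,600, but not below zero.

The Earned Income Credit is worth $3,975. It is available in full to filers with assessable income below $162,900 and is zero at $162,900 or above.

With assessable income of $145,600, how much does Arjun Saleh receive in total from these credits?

$15,124

Low-Income Housing Credit: $145,600 is $1,200 into a $12,000 phase-out range, leaving 10,800/12,000 of the credit: $5,740 × 10,800/12,000 = $5,166.
Education Credit: income exceeds $78,600 by $67,000, which is 34 full-or-partial $2,000 increments; reduction = 34 × $150 = $5,100, leaving $5,983.
Earned Income Credit: $145,600 is below the $162,900 cutoff, so the full $3,975 applies.
Total: $5,166 + $5,983 + $3,975 = $15,124.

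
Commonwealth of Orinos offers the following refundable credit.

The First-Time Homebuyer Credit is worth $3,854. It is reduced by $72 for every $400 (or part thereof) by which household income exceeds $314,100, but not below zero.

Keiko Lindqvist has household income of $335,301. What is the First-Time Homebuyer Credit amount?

First-Time Homebuyer Credit: income exceeds $314,100 by $21,201 → 54 increments × $72 = $3,888 ≥ base, so the credit is $0.

$0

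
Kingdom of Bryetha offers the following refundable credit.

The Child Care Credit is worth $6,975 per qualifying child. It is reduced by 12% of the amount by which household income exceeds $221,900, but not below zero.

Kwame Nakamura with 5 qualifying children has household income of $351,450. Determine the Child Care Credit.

Child Care Credit: base = 5 × $6,975 = $34,875. 12% of the $129,550 excess over $221,900 is $15,546; credit = $34,875 − $15,546 = $19,329.

$19,329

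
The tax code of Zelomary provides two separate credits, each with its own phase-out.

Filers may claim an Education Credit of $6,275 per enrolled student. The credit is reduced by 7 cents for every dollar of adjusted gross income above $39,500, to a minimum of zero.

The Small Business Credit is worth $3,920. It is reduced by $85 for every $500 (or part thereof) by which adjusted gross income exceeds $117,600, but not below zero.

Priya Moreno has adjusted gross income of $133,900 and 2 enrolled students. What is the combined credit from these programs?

Education Credit: base = 2 × $6,275 = $12,550. 7% of the $94,400 excess over $39,500 is $6,608; credit = $12,550 − $6,608 = $5,942.
Small Business Credit: income exceeds $117,600 by $16,300, which is 33 full-or-partial $500 increments; reduction = 33 × $85 = $2,805, leaving $1,115.
Total: $5,942 + $1,115 = $7,057.

$7,057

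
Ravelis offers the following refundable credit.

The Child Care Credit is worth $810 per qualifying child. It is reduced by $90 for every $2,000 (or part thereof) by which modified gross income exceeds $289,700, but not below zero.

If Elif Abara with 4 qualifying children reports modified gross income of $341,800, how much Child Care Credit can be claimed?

$810

Child Care Credit: base = 4 × $810 = $3,240. income exceeds $289,700 by $52,100, which is 27 full-or-partial $2,000 increments; reduction = 27 × $90 = $2,430, leaving $810.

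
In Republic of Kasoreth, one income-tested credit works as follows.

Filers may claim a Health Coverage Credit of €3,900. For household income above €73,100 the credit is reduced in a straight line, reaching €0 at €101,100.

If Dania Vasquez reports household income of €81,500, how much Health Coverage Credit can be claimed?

€2,730

Health Coverage Credit: €81,500 is €8,400 into a €28,000 phase-out range, leaving 19,600/28,000 of the credit: €3,900 × 19,600/28,000 = €2,730.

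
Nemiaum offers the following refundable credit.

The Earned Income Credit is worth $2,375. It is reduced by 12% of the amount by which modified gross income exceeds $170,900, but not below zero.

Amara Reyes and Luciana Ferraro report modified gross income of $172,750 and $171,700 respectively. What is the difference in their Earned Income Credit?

Amara ($172,750): Earned Income Credit: 12% of the $1,850 excess over $170,900 is $222; credit = $2,375 − $222 = $2,153.
Luciana ($171,700): Earned Income Credit: 12% of the $800 excess over $170,900 is $96; credit = $2,375 − $96 = $2,279.
Difference: |$2,153 − $2,279| = $126.

$126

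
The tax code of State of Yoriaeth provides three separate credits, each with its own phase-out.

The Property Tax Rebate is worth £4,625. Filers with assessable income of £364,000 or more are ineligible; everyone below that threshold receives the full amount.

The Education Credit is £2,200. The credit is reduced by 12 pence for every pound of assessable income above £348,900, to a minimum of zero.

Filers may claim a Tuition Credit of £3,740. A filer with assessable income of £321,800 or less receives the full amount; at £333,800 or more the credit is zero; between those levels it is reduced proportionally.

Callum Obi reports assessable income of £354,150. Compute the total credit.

£6,195

Property Tax Rebate: £354,150 is below the £364,000 cutoff, so the full £4,625 applies.
Education Credit: 12% of the £5,250 excess over £348,900 is £630; credit = £2,200 − £630 = £1,570.
Tuition Credit: £354,150 is at or above £333,800, so the credit is £0.
Total: £4,625 + £1,570 + £0 = £6,195.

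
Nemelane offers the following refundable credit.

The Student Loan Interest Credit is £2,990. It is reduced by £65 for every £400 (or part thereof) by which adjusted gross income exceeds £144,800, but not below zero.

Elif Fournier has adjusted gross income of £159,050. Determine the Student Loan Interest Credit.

£650

Student Loan Interest Credit: income exceeds £144,800 by £14,250, which is 36 full-or-partial £400 increments; reduction = 36 × £65 = £2,340, leaving £650.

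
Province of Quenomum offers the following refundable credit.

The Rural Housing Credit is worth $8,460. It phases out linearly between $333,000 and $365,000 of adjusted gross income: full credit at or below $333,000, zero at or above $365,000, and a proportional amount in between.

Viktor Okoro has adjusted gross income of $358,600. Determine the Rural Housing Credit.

Rural Housing Credit: $358,600 is $25,600 into a $32,000 phase-out range, leaving 6,400/32,000 of the credit: $8,460 × 6,400/32,000 = $1,692.

$1,692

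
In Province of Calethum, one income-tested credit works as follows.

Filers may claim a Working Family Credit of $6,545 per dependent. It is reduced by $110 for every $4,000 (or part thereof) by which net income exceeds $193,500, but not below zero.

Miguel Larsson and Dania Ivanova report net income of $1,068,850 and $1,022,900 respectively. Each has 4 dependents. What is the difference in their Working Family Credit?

$1,210

Miguel ($1,068,850): Working Family Credit: base = 4 × $6,545 = $26,180. income exceeds $193,500 by $875,350, which is 219 full-or-partial $4,000 increments; reduction = 219 × $110 = $24,090, leaving $2,090.
Dania ($1,022,900): Working Family Credit: base = 4 × $6,545 = $26,180. income exceeds $193,500 by $829,400, which is 208 full-or-partial $4,000 increments; reduction = 208 × $110 = $22,880, leaving $3,300.
Difference: |$2,090 − $3,300| = $1,210.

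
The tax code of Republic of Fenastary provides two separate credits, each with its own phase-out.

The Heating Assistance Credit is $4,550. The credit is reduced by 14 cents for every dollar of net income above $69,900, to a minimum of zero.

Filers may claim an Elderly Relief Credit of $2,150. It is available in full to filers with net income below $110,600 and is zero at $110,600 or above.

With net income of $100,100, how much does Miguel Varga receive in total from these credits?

$2,472

Heating Assistance Credit: 14% of the $30,200 excess over $69,900 is $4,228; credit = $4,550 − $4,228 = $322.
Elderly Relief Credit: $100,100 is below the $110,600 cutoff, so the full $2,150 applies.
Total: $322 + $2,150 = $2,472.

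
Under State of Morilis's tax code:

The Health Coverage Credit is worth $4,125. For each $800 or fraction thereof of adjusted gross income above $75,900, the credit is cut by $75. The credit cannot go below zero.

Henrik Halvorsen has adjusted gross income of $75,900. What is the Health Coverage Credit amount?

$4,125

Health Coverage Credit: $75,900 is at or below the $75,900 threshold, so the full $4,125 applies.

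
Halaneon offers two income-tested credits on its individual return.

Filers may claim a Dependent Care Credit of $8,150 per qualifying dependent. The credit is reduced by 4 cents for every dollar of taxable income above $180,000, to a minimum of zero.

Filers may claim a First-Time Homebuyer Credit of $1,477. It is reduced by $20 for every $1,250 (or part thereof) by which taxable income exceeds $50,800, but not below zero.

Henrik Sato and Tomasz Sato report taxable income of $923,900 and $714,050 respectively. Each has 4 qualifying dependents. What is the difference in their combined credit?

Henrik ($923,900): Dependent Care Credit: base = 4 × $8,150 = $32,600. 4% of the $743,900 excess over $180,000 is $29,756; credit = $32,600 − $29,756 = $2,844. First-Time Homebuyer Credit: income exceeds $50,800 by $873,100 → 699 increments × $20 = $13,980 ≥ base, so the credit is $0. total $2,844 + $0 = $2,844
Tomasz ($714,050): Dependent Care Credit: base = 4 × $8,150 = $32,600. 4% of the $534,050 excess over $180,000 is $21,362; credit = $32,600 − $21,362 = $11,238. First-Time Homebuyer Credit: income exceeds $50,800 by $663,250 → 531 increments × $20 = $10,620 ≥ base, so the credit is $0. total $11,238 + $0 = $11,238
Difference: |$2,844 − $11,238| = $8,394.

$8,394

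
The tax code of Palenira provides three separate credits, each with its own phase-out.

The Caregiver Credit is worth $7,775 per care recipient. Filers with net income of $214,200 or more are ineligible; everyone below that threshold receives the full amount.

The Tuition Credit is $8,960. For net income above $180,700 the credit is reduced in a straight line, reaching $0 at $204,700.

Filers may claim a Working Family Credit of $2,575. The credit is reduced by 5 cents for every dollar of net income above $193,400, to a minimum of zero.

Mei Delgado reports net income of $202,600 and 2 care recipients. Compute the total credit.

$18,449

Caregiver Credit: base = 2 × $7,775 = $15,550. $202,600 is below the $214,200 cutoff, so the full $15,550 applies.
Tuition Credit: $202,600 is $21,900 into a $24,000 phase-out range, leaving 2,100/24,000 of the credit: $8,960 × 2,100/24,000 = $784.
Working Family Credit: 5% of the $9,200 excess over $193,400 is $460; credit = $2,575 − $460 = $2,115.
Total: $15,550 + $784 + $2,115 = $18,449.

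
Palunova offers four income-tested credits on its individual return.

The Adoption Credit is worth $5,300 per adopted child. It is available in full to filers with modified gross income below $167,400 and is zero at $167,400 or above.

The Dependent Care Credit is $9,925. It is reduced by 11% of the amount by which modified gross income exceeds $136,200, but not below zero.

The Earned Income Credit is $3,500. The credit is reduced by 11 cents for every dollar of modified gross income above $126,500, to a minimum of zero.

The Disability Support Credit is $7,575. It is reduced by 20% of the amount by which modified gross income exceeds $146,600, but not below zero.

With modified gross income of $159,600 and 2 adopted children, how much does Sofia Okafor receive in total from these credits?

$22,926

Adoption Credit: base = 2 × $5,300 = $10,600. $159,600 is below the $167,400 cutoff, so the full $10,600 applies.
Dependent Care Credit: 11% of the $23,400 excess over $136,200 is $2,574; credit = $9,925 − $2,574 = $7,351.
Earned Income Credit: 11% of the $33,100 excess over $126,500 is $3,641 ≥ base, so the credit is $0.
Disability Support Credit: 20% of the $13,000 excess over $146,600 is $2,600; credit = $7,575 − $2,600 = $4,975.
Total: $10,600 + $7,351 + $0 + $4,975 = $22,926.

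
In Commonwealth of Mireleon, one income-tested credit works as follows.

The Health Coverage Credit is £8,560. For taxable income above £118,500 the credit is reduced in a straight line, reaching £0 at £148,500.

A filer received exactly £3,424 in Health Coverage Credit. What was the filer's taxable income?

£3,424 is 3,424/8,560 of the full £8,560, so 5,136/8,560 of the £30,000 range has been used: income = £118,500 + £30,000 × 5,136/8,560 = £136,500.

£136,500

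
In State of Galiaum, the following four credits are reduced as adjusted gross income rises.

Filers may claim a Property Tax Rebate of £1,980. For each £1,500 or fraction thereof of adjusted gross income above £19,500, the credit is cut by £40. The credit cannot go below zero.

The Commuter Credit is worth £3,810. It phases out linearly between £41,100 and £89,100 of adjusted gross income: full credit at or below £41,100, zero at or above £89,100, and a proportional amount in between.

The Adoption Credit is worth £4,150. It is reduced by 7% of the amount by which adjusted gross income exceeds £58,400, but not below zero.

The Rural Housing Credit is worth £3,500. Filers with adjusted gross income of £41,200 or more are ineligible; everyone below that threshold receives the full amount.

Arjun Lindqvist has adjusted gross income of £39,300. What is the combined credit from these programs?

£12,880

Property Tax Rebate: income exceeds £19,500 by £19,800, which is 14 full-or-partial £1,500 increments; reduction = 14 × £40 = £560, leaving £1,420.
Commuter Credit: £39,300 is at or below the £41,100 threshold, so the full £3,810 applies.
Adoption Credit: £39,300 is at or below the £58,400 threshold, so the full £4,150 applies.
Rural Housing Credit: £39,300 is below the £41,200 cutoff, so the full £3,500 applies.
Total: £1,420 + £3,810 + £4,150 + £3,500 = £12,880.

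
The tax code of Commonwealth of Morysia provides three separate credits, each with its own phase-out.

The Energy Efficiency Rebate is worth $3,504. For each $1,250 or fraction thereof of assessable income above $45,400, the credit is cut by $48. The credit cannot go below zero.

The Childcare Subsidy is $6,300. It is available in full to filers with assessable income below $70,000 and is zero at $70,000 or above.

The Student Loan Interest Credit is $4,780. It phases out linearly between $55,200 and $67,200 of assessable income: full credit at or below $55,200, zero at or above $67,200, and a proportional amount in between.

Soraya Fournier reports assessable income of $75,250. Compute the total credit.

Energy Efficiency Rebate: income exceeds $45,400 by $29,850, which is 24 full-or-partial $1,250 increments; reduction = 24 × $48 = $1,152, leaving $2,352.
Childcare Subsidy: $75,250 meets or exceeds the $70,000 cutoff, so the credit is $0.
Student Loan Interest Credit: $75,250 is at or above $67,200, so the credit is $0.
Total: $2,352 + $0 + $0 = $2,352.

$2,352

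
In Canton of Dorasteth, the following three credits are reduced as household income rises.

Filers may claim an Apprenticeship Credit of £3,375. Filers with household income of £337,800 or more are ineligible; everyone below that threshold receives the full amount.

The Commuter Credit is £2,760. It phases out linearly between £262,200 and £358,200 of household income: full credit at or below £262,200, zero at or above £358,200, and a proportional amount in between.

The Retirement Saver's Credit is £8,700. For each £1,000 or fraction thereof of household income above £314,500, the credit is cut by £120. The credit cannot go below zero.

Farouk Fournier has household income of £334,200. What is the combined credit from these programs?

Apprenticeship Credit: £334,200 is below the £337,800 cutoff, so the full £3,375 applies.
Commuter Credit: £334,200 is £72,000 into a £96,000 phase-out range, leaving 24,000/96,000 of the credit: £2,760 × 24,000/96,000 = £690.
Retirement Saver's Credit: income exceeds £314,500 by £19,700, which is 20 full-or-partial £1,000 increments; reduction = 20 × £120 = £2,400, leaving £6,300.
Total: £3,375 + £690 + £6,300 = £10,365.

£10,365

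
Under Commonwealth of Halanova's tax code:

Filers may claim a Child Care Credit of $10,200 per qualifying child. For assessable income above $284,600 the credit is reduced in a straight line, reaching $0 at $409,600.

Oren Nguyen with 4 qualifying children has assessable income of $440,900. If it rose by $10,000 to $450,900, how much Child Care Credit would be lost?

$0

At $440,900 — base = 4 × $10,200 = $40,800. $440,900 is at or above $409,600, so the credit is $0.
At $450,900 — base = 4 × $10,200 = $40,800. $450,900 is at or above $409,600, so the credit is $0.
Lost: $0 − $0 = $0.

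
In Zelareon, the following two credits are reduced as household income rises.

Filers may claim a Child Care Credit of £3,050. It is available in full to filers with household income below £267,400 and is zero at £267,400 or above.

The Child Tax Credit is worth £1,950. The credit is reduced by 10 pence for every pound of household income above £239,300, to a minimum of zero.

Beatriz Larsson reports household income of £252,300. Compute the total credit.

Child Care Credit: £252,300 is below the £267,400 cutoff, so the full £3,050 applies.
Child Tax Credit: 10% of the £13,000 excess over £239,300 is £1,300; credit = £1,950 − £1,300 = £650.
Total: £3,050 + £650 = £3,700.

£3,700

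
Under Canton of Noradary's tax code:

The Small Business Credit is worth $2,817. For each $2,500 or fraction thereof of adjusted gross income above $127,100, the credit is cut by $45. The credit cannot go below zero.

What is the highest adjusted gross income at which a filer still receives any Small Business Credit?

$282,100

After 62 increments the reduction is 62 × $45 = $2,790, leaving $27; one more increment wipes it out. Increment 62 ends at excess 62 × $2,500 = $155,000, so the highest qualifying income is $127,100 + $155,000 = $282,100.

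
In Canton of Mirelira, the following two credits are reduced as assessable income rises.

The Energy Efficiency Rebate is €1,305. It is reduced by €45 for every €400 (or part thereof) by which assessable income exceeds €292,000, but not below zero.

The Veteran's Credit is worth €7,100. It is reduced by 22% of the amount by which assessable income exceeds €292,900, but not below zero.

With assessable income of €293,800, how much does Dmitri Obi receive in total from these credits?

€7,982

Energy Efficiency Rebate: income exceeds €292,000 by €1,800, which is 5 full-or-partial €400 increments; reduction = 5 × €45 = €225, leaving €1,080.
Veteran's Credit: 22% of the €900 excess over €292,900 is €198; credit = €7,100 − €198 = €6,902.
Total: €1,080 + €6,902 = €7,982.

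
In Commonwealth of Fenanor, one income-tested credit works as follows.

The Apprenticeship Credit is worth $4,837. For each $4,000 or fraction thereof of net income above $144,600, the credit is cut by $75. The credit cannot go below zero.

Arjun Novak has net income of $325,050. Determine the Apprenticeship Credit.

Apprenticeship Credit: income exceeds $144,600 by $180,450, which is 46 full-or-partial $4,000 increments; reduction = 46 × $75 = $3,450, leaving $1,387.

$1,387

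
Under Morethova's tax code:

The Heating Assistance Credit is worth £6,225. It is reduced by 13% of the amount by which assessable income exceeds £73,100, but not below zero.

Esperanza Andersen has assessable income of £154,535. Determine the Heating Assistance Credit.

£0

Heating Assistance Credit: 13% of the £81,435 excess over £73,100 is £10,586.55 ≥ base, so the credit is £0.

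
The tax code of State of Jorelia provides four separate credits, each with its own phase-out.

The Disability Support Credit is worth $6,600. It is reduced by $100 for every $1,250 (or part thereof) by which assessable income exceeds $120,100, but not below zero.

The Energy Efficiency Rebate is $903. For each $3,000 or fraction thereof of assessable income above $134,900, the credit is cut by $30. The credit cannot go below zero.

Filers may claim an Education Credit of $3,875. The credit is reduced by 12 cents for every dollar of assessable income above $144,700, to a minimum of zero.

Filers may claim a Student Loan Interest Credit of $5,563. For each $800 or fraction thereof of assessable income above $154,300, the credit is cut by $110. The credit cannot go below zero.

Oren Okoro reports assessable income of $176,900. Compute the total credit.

$4,867

Disability Support Credit: income exceeds $120,100 by $56,800, which is 46 full-or-partial $1,250 increments; reduction = 46 × $100 = $4,600, leaving $2,000.
Energy Efficiency Rebate: income exceeds $134,900 by $42,000, which is 14 full-or-partial $3,000 increments; reduction = 14 × $30 = $420, leaving $483.
Education Credit: 12% of the $32,200 excess over $144,700 is $3,864; credit = $3,875 − $3,864 = $11.
Student Loan Interest Credit: income exceeds $154,300 by $22,600, which is 29 full-or-partial $800 increments; reduction = 29 × $110 = $3,190, leaving $2,373.
Total: $2,000 + $483 + $11 + $2,373 = $4,867.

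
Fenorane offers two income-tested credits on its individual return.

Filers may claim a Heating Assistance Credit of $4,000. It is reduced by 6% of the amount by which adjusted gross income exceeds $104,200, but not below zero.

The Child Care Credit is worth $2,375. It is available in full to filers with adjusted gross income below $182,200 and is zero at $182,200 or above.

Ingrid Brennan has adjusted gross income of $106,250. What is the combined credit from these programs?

$6,252

Heating Assistance Credit: 6% of the $2,050 excess over $104,200 is $123; credit = $4,000 − $123 = $3,877.
Child Care Credit: $106,250 is below the $182,200 cutoff, so the full $2,375 applies.
Total: $3,877 + $2,375 = $6,252.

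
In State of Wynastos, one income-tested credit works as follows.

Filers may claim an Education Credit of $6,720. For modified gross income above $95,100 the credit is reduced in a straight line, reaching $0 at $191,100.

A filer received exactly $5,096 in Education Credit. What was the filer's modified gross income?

$5,096 is 5,096/6,720 of the full $6,720, so 1,624/6,720 of the $96,000 range has been used: income = $95,100 + $96,000 × 1,624/6,720 = $118,300.

$118,300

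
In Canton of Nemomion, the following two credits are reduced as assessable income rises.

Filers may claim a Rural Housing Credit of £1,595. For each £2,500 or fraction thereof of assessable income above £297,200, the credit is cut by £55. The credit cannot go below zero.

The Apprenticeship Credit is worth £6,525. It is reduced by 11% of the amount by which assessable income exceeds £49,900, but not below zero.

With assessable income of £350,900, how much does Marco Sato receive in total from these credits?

£385

Rural Housing Credit: income exceeds £297,200 by £53,700, which is 22 full-or-partial £2,500 increments; reduction = 22 × £55 = £1,210, leaving £385.
Apprenticeship Credit: 11% of the £301,000 excess over £49,900 is £33,110 ≥ base, so the credit is £0.
Total: £385 + £0 = £385.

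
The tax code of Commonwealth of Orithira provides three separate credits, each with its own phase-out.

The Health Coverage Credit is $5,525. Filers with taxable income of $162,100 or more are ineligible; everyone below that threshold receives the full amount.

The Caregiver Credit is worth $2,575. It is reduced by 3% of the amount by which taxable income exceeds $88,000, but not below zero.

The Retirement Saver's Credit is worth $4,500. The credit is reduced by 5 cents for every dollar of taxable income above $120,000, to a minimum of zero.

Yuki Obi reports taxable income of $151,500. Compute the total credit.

$9,120

Health Coverage Credit: $151,500 is below the $162,100 cutoff, so the full $5,525 applies.
Caregiver Credit: 3% of the $63,500 excess over $88,000 is $1,905; credit = $2,575 − $1,905 = $670.
Retirement Saver's Credit: 5% of the $31,500 excess over $120,000 is $1,575; credit = $4,500 − $1,575 = $2,925.
Total: $5,525 + $670 + $2,925 = $9,120.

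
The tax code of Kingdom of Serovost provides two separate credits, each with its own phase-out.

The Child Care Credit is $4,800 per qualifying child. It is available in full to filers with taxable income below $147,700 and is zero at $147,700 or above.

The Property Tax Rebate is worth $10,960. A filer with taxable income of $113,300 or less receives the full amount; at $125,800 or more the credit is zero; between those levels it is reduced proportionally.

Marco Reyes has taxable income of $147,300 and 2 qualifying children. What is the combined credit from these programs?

$9,600

Child Care Credit: base = 2 × $4,800 = $9,600. $147,300 is below the $147,700 cutoff, so the full $9,600 applies.
Property Tax Rebate: $147,300 is at or above $125,800, so the credit is $0.
Total: $9,600 + $0 = $9,600.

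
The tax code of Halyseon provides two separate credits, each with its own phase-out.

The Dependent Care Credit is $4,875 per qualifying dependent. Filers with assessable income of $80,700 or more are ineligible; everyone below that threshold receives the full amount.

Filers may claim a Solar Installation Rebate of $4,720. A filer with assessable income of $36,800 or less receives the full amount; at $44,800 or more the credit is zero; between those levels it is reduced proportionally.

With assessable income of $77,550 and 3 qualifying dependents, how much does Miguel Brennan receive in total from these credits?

$14,625

Dependent Care Credit: base = 3 × $4,875 = $14,625. $77,550 is below the $80,700 cutoff, so the full $14,625 applies.
Solar Installation Rebate: $77,550 is at or above $44,800, so the credit is $0.
Total: $14,625 + $0 = $14,625.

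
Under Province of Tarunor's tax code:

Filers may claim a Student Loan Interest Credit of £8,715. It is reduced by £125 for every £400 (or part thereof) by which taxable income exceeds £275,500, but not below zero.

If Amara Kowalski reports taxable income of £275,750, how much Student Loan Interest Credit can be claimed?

Student Loan Interest Credit: income exceeds £275,500 by £250, which is 1 full-or-partial £400 increment; reduction = 1 × £125 = £125, leaving £8,590.

£8,590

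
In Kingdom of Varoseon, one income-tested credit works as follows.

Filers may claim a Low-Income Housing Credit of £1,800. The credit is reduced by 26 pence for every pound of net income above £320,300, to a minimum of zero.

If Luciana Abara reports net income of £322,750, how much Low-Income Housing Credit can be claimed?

£1,163

Low-Income Housing Credit: 26% of the £2,450 excess over £320,300 is £637; credit = £1,800 − £637 = £1,163.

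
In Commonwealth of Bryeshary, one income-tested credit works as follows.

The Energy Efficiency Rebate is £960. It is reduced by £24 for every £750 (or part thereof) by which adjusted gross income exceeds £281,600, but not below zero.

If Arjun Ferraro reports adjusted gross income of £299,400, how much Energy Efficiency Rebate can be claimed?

Energy Efficiency Rebate: income exceeds £281,600 by £17,800, which is 24 full-or-partial £750 increments; reduction = 24 × £24 = £576, leaving £384.

£384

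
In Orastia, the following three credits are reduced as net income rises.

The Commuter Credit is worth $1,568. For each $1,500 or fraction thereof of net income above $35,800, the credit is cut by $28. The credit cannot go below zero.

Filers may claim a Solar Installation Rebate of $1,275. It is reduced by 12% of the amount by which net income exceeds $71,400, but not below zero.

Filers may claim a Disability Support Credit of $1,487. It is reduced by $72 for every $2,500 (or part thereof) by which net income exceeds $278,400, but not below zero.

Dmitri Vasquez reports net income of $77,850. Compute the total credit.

$2,744

Commuter Credit: income exceeds $35,800 by $42,050, which is 29 full-or-partial $1,500 increments; reduction = 29 × $28 = $812, leaving $756.
Solar Installation Rebate: 12% of the $6,450 excess over $71,400 is $774; credit = $1,275 − $774 = $501.
Disability Support Credit: $77,850 is at or below the $278,400 threshold, so the full $1,487 applies.
Total: $756 + $501 + $1,487 = $2,744.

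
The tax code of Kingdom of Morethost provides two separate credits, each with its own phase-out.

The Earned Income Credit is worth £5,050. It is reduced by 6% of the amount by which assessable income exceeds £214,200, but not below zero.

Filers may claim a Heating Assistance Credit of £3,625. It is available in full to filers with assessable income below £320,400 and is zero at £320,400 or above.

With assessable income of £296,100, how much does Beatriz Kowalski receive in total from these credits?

£3,761

Earned Income Credit: 6% of the £81,900 excess over £214,200 is £4,914; credit = £5,050 − £4,914 = £136.
Heating Assistance Credit: £296,100 is below the £320,400 cutoff, so the full £3,625 applies.
Total: £136 + £3,625 = £3,761.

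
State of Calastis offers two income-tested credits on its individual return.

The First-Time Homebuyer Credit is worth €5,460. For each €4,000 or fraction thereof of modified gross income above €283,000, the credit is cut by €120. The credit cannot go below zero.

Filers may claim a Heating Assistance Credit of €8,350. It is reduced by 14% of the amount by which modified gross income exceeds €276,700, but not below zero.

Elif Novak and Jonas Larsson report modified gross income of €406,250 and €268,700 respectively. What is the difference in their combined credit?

Elif (€406,250): First-Time Homebuyer Credit: income exceeds €283,000 by €123,250, which is 31 full-or-partial €4,000 increments; reduction = 31 × €120 = €3,720, leaving €1,740. Heating Assistance Credit: 14% of the €129,550 excess over €276,700 is €18,137 ≥ base, so the credit is €0. total €1,740 + €0 = €1,740
Jonas (€268,700): First-Time Homebuyer Credit: €268,700 is at or below the €283,000 threshold, so the full €5,460 applies. Heating Assistance Credit: €268,700 is at or below the €276,700 threshold, so the full €8,350 applies. total €5,460 + €8,350 = €13,810
Difference: |€1,740 − €13,810| = €12,070.

€12,070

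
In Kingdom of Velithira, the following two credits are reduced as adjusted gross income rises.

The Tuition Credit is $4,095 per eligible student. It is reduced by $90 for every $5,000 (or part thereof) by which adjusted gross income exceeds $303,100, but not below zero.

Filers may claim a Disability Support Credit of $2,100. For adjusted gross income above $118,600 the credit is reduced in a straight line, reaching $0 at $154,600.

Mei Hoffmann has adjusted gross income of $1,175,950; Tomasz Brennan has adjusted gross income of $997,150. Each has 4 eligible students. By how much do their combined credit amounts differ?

$3,240

Mei ($1,175,950): Tuition Credit: base = 4 × $4,095 = $16,380. income exceeds $303,100 by $872,850, which is 175 full-or-partial $5,000 increments; reduction = 175 × $90 = $15,750, leaving $630. Disability Support Credit: $1,175,950 is at or above $154,600, so the credit is $0. total $630 + $0 = $630
Tomasz ($997,150): Tuition Credit: base = 4 × $4,095 = $16,380. income exceeds $303,100 by $694,050, which is 139 full-or-partial $5,000 increments; reduction = 139 × $90 = $12,510, leaving $3,870. Disability Support Credit: $997,150 is at or above $154,600, so the credit is $0. total $3,870 + $0 = $3,870
Difference: |$630 − $3,870| = $3,240.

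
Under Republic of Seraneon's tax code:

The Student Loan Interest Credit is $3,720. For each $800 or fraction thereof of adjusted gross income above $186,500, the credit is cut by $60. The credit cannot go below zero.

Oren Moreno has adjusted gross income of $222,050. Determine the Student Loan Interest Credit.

$1,020

Student Loan Interest Credit: income exceeds $186,500 by $35,550, which is 45 full-or-partial $800 increments; reduction = 45 × $60 = $2,700, leaving $1,020.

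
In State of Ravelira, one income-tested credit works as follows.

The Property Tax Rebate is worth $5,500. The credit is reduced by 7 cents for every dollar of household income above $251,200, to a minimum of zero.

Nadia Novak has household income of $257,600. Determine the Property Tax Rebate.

Property Tax Rebate: 7% of the $6,400 excess over $251,200 is $448; credit = $5,500 − $448 = $5,052.

$5,052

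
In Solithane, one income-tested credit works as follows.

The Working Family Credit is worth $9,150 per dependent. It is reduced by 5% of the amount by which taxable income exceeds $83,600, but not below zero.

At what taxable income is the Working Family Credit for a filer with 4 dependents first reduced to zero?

$815,600

Full credit = 4 × $9,150 = $36,600.
The credit falls by 5% of each dollar above $83,600, so it reaches zero when the excess is $36,600 / 5% = $732,000: income = $83,600 + $732,000 = $815,600.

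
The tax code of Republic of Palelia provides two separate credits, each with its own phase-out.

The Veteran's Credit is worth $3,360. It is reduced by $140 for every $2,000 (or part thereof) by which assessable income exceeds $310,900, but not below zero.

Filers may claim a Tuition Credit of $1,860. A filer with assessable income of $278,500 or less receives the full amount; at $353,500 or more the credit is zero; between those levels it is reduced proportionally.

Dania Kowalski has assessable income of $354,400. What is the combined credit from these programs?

$280

Veteran's Credit: income exceeds $310,900 by $43,500, which is 22 full-or-partial $2,000 increments; reduction = 22 × $140 = $3,080, leaving $280.
Tuition Credit: $354,400 is at or above $353,500, so the credit is $0.
Total: $280 + $0 = $280.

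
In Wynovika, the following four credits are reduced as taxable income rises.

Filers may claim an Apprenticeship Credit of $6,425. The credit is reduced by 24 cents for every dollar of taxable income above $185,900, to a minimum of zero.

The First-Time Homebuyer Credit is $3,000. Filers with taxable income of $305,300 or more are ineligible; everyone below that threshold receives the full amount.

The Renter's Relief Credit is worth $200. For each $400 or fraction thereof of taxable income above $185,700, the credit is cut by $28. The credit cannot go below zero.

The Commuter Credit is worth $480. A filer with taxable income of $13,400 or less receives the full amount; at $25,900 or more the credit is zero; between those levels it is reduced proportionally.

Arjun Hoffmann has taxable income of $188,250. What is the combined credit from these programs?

Apprenticeship Credit: 24% of the $2,350 excess over $185,900 is $564; credit = $6,425 − $564 = $5,861.
First-Time Homebuyer Credit: $188,250 is below the $305,300 cutoff, so the full $3,000 applies.
Renter's Relief Credit: income exceeds $185,700 by $2,550, which is 7 full-or-partial $400 increments; reduction = 7 × $28 = $196, leaving $4.
Commuter Credit: $188,250 is at or above $25,900, so the credit is $0.
Total: $5,861 + $3,000 + $4 + $0 = $8,865.

$8,865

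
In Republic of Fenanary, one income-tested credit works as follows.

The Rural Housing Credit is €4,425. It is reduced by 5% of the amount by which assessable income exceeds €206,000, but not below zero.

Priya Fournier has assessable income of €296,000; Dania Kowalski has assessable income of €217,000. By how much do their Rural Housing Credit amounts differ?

€3,875

Priya (€296,000): Rural Housing Credit: 5% of the €90,000 excess over €206,000 is €4,500 ≥ base, so the credit is €0.
Dania (€217,000): Rural Housing Credit: 5% of the €11,000 excess over €206,000 is €550; credit = €4,425 − €550 = €3,875.
Difference: |€0 − €3,875| = €3,875.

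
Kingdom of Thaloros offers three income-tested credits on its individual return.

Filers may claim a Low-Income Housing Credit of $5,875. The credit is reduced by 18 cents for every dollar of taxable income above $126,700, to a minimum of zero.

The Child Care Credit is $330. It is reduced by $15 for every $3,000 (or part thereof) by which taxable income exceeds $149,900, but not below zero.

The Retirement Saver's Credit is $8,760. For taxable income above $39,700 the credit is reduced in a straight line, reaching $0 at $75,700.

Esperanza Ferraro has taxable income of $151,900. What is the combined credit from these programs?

Low-Income Housing Credit: 18% of the $25,200 excess over $126,700 is $4,536; credit = $5,875 − $4,536 = $1,339.
Child Care Credit: income exceeds $149,900 by $2,000, which is 1 full-or-partial $3,000 increment; reduction = 1 × $15 = $15, leaving $315.
Retirement Saver's Credit: $151,900 is at or above $75,700, so the credit is $0.
Total: $1,339 + $315 + $0 = $1,654.

$1,654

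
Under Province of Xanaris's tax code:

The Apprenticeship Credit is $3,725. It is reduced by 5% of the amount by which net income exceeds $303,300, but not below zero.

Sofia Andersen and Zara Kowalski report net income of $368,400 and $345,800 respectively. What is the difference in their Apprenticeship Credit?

Sofia ($368,400): Apprenticeship Credit: 5% of the $65,100 excess over $303,300 is $3,255; credit = $3,725 − $3,255 = $470.
Zara ($345,800): Apprenticeship Credit: 5% of the $42,500 excess over $303,300 is $2,125; credit = $3,725 − $2,125 = $1,600.
Difference: |$470 − $1,600| = $1,130.

$1,130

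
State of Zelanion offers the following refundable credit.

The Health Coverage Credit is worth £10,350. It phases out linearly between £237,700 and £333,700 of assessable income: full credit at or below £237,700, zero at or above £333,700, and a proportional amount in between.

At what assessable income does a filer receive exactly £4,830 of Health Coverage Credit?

£288,900

£4,830 is 4,830/10,350 of the full £10,350, so 5,520/10,350 of the £96,000 range has been used: income = £237,700 + £96,000 × 5,520/10,350 = £288,900.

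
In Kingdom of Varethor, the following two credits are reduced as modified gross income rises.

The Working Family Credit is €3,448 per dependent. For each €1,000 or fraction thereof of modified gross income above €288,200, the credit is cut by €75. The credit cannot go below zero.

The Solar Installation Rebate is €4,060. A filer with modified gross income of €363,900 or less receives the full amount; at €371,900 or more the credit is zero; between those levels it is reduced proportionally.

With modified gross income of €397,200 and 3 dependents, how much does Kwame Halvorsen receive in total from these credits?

€2,169

Working Family Credit: base = 3 × €3,448 = €10,344. income exceeds €288,200 by €109,000, which is 109 full-or-partial €1,000 increments; reduction = 109 × €75 = €8,175, leaving €2,169.
Solar Installation Rebate: €397,200 is at or above €371,900, so the credit is €0.
Total: €2,169 + €0 = €2,169.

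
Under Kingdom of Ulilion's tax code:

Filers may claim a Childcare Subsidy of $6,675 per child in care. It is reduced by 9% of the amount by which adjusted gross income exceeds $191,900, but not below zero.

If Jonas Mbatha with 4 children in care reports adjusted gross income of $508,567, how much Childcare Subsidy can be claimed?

Childcare Subsidy: base = 4 × $6,675 = $26,700. 9% of the $316,667 excess over $191,900 is $28,500.03 ≥ base, so the credit is $0.

$0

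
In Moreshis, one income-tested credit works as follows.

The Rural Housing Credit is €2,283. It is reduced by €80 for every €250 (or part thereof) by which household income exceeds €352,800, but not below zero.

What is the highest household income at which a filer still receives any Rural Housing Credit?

€359,800

After 28 increments the reduction is 28 × €80 = €2,240, leaving €43; one more increment wipes it out. Increment 28 ends at excess 28 × €250 = €7,000, so the highest qualifying income is €352,800 + €7,000 = €359,800.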